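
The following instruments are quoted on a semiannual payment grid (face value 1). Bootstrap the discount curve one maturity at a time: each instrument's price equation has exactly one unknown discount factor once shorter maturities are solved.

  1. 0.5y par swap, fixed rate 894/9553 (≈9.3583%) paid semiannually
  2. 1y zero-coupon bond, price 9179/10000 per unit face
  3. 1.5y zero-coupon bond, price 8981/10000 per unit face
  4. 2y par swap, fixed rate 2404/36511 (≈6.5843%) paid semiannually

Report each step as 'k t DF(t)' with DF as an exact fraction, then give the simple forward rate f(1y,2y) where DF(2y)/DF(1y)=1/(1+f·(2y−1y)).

1 1/2 9553/10000
2 1 9179/10000
3 3/2 8981/10000
4 2 4399/5000
f(1y,2y) = ((9179/10000)/(4399/5000) − 1)/(1) = 381/8798 ≈ 4.3305%

step 1 [0.5y] swap r/2=447/9553: DF=(1 − 447/9553·(0))/(1+447/9553) = 9553/10000 ≈ 0.955300
step 2 [1y] zero: DF = P = 9179/10000 ≈ 0.917900
step 3 [1.5y] zero: DF = P = 8981/10000 ≈ 0.898100
step 4 [2y] swap r/2=1202/36511: DF=(1 − 1202/36511·(0.955300+0.917900+0.898100))/(1+1202/36511) = 4399/5000 ≈ 0.879800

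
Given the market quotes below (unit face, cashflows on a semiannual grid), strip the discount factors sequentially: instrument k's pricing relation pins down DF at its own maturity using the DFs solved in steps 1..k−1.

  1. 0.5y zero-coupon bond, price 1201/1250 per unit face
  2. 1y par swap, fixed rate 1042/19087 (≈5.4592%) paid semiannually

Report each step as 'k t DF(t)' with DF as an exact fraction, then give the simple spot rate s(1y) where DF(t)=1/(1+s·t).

1 1/2 1201/1250
2 1 9479/10000
s(1y) = (1/(9479/10000) − 1)/(1) = 521/9479 ≈ 5.4964%

step 1 [0.5y] zero: DF = P = 1201/1250 ≈ 0.960800
step 2 [1y] swap r/2=521/19087: DF=(1 − 521/19087·(0.960800))/(1+521/19087) = 9479/10000 ≈ 0.947900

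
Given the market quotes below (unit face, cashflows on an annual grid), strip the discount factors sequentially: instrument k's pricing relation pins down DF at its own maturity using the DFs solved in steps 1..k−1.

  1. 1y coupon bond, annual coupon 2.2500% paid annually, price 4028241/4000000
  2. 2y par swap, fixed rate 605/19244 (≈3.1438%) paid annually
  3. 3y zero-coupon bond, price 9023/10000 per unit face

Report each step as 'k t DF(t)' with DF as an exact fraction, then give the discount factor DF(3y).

1 1 9849/10000
2 2 1879/2000
3 3 9023/10000
DF(3y) = 9023/10000 ≈ 0.902300

step 1 [1y] bond c/1=9/400: DF=(4028241/4000000 − 9/400·(0))/(1+9/400) = 9849/10000 ≈ 0.984900
step 2 [2y] swap r/1=605/19244: DF=(1 − 605/19244·(0.984900))/(1+605/19244) = 1879/2000 ≈ 0.939500
step 3 [3y] zero: DF = P = 9023/10000 ≈ 0.902300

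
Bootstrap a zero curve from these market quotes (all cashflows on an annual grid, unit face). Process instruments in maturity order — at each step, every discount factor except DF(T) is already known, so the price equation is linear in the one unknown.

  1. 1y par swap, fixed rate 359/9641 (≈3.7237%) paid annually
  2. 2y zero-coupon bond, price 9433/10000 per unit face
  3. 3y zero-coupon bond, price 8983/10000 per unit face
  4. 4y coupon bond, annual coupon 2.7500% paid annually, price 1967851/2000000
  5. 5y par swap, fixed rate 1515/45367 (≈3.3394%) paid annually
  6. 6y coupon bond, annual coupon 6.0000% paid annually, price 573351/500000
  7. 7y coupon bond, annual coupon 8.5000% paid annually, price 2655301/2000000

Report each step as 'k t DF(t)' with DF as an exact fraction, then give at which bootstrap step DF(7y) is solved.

1 1 9641/10000
2 2 9433/10000
3 3 8983/10000
4 4 353/400
5 5 1697/2000
6 6 33/40
7 7 2009/2500
DF(7y) is solved at step 7

step 1 [1y] swap r/1=359/9641: DF=(1 − 359/9641·(0))/(1+359/9641) = 9641/10000 ≈ 0.964100
step 2 [2y] zero: DF = P = 9433/10000 ≈ 0.943300
step 3 [3y] zero: DF = P = 8983/10000 ≈ 0.898300
step 4 [4y] bond c/1=11/400: DF=(1967851/2000000 − 11/400·(0.964100+0.943300+0.898300))/(1+11/400) = 353/400 ≈ 0.882500
step 5 [5y] swap r/1=1515/45367: DF=(1 − 1515/45367·(0.964100+0.943300+0.898300+0.882500))/(1+1515/45367) = 1697/2000 ≈ 0.848500
step 6 [6y] bond c/1=3/50: DF=(573351/500000 − 3/50·(0.964100+0.943300+0.898300+0.882500+0.848500))/(1+3/50) = 33/40 ≈ 0.825000
step 7 [7y] bond c/1=17/200: DF=(2655301/2000000 − 17/200·(0.964100+0.943300+0.898300+0.882500+0.848500+0.825000))/(1+17/200) = 2009/2500 ≈ 0.803600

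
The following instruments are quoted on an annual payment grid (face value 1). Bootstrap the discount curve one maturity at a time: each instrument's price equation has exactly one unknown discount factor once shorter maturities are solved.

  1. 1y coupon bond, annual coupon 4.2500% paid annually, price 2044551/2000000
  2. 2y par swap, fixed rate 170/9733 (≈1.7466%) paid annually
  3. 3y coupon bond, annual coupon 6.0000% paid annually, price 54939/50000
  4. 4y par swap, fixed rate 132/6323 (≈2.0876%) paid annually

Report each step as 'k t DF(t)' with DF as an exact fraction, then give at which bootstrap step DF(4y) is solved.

1 1 4903/5000
2 2 483/500
3 3 579/625
4 4 1151/1250
DF(4y) is solved at step 4

step 1 [1y] bond c/1=17/400: DF=(2044551/2000000 − 17/400·(0))/(1+17/400) = 4903/5000 ≈ 0.980600
step 2 [2y] swap r/1=170/9733: DF=(1 − 170/9733·(0.980600))/(1+170/9733) = 483/500 ≈ 0.966000
step 3 [3y] bond c/1=3/50: DF=(54939/50000 − 3/50·(0.980600+0.966000))/(1+3/50) = 579/625 ≈ 0.926400
step 4 [4y] swap r/1=132/6323: DF=(1 − 132/6323·(0.980600+0.966000+0.926400))/(1+132/6323) = 1151/1250 ≈ 0.920800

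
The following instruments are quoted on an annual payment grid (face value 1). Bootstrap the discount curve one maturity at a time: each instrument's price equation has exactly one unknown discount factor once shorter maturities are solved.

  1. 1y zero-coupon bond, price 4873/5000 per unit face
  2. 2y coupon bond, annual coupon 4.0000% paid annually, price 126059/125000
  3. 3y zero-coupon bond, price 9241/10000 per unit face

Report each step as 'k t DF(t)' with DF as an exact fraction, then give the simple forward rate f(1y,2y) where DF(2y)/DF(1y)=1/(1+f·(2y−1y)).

1 1 4873/5000
2 2 4661/5000
3 3 9241/10000
f(1y,2y) = ((4873/5000)/(4661/5000) − 1)/(1) = 212/4661 ≈ 4.5484%

step 1 [1y] zero: DF = P = 4873/5000 ≈ 0.974600
step 2 [2y] bond c/1=1/25: DF=(126059/125000 − 1/25·(0.974600))/(1+1/25) = 4661/5000 ≈ 0.932200
step 3 [3y] zero: DF = P = 9241/10000 ≈ 0.924100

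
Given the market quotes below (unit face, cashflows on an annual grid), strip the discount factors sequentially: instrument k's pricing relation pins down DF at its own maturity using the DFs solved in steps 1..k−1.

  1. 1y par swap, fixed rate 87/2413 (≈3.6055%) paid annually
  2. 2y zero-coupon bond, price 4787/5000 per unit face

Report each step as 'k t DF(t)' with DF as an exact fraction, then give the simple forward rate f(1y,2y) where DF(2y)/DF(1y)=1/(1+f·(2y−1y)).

1 1 2413/2500
2 2 4787/5000
f(1y,2y) = ((2413/2500)/(4787/5000) − 1)/(1) = 39/4787 ≈ 0.8147%

step 1 [1y] swap r/1=87/2413: DF=(1 − 87/2413·(0))/(1+87/2413) = 2413/2500 ≈ 0.965200
step 2 [2y] zero: DF = P = 4787/5000 ≈ 0.957400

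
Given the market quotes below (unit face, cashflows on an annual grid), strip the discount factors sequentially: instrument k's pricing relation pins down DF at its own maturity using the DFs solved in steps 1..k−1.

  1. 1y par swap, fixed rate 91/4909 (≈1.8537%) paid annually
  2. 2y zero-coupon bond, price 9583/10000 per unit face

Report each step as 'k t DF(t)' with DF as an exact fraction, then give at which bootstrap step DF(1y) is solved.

1 1 4909/5000
2 2 9583/10000
DF(1y) is solved at step 1

step 1 [1y] swap r/1=91/4909: DF=(1 − 91/4909·(0))/(1+91/4909) = 4909/5000 ≈ 0.981800
step 2 [2y] zero: DF = P = 9583/10000 ≈ 0.958300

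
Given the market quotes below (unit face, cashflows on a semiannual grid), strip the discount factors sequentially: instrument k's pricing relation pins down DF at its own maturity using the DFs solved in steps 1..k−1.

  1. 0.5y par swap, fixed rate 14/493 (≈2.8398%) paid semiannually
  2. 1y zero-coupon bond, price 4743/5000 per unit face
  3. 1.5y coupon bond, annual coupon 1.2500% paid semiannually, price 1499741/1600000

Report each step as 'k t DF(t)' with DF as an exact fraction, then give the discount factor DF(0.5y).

1 1/2 493/500
2 1 4743/5000
3 3/2 1839/2000
DF(0.5y) = 493/500 ≈ 0.986000

step 1 [0.5y] swap r/2=7/493: DF=(1 − 7/493·(0))/(1+7/493) = 493/500 ≈ 0.986000
step 2 [1y] zero: DF = P = 4743/5000 ≈ 0.948600
step 3 [1.5y] bond c/2=1/160: DF=(1499741/1600000 − 1/160·(0.986000+0.948600))/(1+1/160) = 1839/2000 ≈ 0.919500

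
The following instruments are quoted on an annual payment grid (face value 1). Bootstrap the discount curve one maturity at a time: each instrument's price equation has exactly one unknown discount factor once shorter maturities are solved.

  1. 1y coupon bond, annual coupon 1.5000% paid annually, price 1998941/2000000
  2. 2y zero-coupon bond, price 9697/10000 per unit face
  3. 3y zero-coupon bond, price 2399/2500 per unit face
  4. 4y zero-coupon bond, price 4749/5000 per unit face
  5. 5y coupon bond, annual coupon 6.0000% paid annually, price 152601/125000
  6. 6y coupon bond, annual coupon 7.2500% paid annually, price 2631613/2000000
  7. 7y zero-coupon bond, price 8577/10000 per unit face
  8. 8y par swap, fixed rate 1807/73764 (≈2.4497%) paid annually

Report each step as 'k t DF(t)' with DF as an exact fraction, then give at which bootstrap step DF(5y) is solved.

1 1 9847/10000
2 2 9697/10000
3 3 2399/2500
4 4 4749/5000
5 5 933/1000
6 6 4513/5000
7 7 8577/10000
8 8 8193/10000
DF(5y) is solved at step 5

step 1 [1y] bond c/1=3/200: DF=(1998941/2000000 − 3/200·(0))/(1+3/200) = 9847/10000 ≈ 0.984700
step 2 [2y] zero: DF = P = 9697/10000 ≈ 0.969700
step 3 [3y] zero: DF = P = 2399/2500 ≈ 0.959600
step 4 [4y] zero: DF = P = 4749/5000 ≈ 0.949800
step 5 [5y] bond c/1=3/50: DF=(152601/125000 − 3/50·(0.984700+0.969700+0.959600+0.949800))/(1+3/50) = 933/1000 ≈ 0.933000
step 6 [6y] bond c/1=29/400: DF=(2631613/2000000 − 29/400·(0.984700+0.969700+0.959600+0.949800+0.933000))/(1+29/400) = 4513/5000 ≈ 0.902600
step 7 [7y] zero: DF = P = 8577/10000 ≈ 0.857700
step 8 [8y] swap r/1=1807/73764: DF=(1 − 1807/73764·(0.984700+0.969700+0.959600+0.949800+0.933000+0.902600+0.857700))/(1+1807/73764) = 8193/10000 ≈ 0.819300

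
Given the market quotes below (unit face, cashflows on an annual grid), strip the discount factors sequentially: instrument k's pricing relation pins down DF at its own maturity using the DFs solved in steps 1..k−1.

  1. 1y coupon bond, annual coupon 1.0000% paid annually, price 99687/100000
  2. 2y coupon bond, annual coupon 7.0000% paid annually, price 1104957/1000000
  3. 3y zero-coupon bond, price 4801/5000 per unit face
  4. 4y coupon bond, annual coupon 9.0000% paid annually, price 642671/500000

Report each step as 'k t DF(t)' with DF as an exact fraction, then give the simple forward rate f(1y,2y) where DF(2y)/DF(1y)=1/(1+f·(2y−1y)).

1 1 987/1000
2 2 9681/10000
3 3 4801/5000
4 4 1877/2000
f(1y,2y) = ((987/1000)/(9681/10000) − 1)/(1) = 9/461 ≈ 1.9523%

step 1 [1y] bond c/1=1/100: DF=(99687/100000 − 1/100·(0))/(1+1/100) = 987/1000 ≈ 0.987000
step 2 [2y] bond c/1=7/100: DF=(1104957/1000000 − 7/100·(0.987000))/(1+7/100) = 9681/10000 ≈ 0.968100
step 3 [3y] zero: DF = P = 4801/5000 ≈ 0.960200
step 4 [4y] bond c/1=9/100: DF=(642671/500000 − 9/100·(0.987000+0.968100+0.960200))/(1+9/100) = 1877/2000 ≈ 0.938500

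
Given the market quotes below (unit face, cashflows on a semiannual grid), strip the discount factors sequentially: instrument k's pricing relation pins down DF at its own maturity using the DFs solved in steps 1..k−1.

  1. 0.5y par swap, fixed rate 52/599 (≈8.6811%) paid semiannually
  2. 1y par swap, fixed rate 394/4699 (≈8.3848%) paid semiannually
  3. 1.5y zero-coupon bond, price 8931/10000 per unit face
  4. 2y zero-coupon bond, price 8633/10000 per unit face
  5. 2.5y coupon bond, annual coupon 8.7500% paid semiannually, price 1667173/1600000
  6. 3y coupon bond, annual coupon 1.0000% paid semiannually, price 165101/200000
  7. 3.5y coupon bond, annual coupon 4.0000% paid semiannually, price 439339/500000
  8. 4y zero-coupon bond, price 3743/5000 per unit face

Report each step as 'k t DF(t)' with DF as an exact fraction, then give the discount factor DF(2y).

1 1/2 599/625
2 1 2303/2500
3 3/2 8931/10000
4 2 8633/10000
5 5/2 8459/10000
6 3 7991/10000
7 7/2 7579/10000
8 4 3743/5000
DF(2y) = 8633/10000 ≈ 0.863300

step 1 [0.5y] swap r/2=26/599: DF=(1 − 26/599·(0))/(1+26/599) = 599/625 ≈ 0.958400
step 2 [1y] swap r/2=197/4699: DF=(1 − 197/4699·(0.958400))/(1+197/4699) = 2303/2500 ≈ 0.921200
step 3 [1.5y] zero: DF = P = 8931/10000 ≈ 0.893100
step 4 [2y] zero: DF = P = 8633/10000 ≈ 0.863300
step 5 [2.5y] bond c/2=7/160: DF=(1667173/1600000 − 7/160·(0.958400+0.921200+0.893100+0.863300))/(1+7/160) = 8459/10000 ≈ 0.845900
step 6 [3y] bond c/2=1/200: DF=(165101/200000 − 1/200·(0.958400+0.921200+0.893100+0.863300+0.845900))/(1+1/200) = 7991/10000 ≈ 0.799100
step 7 [3.5y] bond c/2=1/50: DF=(439339/500000 − 1/50·(0.958400+0.921200+0.893100+0.863300+0.845900+0.799100))/(1+1/50) = 7579/10000 ≈ 0.757900
step 8 [4y] zero: DF = P = 3743/5000 ≈ 0.748600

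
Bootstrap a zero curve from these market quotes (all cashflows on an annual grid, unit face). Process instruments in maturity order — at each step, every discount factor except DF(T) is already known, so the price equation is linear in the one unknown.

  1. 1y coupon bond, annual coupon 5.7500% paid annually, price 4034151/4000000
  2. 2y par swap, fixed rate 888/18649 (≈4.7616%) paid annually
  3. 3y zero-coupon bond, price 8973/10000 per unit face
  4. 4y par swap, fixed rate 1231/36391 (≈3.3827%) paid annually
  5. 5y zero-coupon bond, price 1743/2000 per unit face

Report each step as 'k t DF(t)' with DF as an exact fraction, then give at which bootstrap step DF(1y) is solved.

1 1 9537/10000
2 2 1139/1250
3 3 8973/10000
4 4 8769/10000
5 5 1743/2000
DF(1y) is solved at step 1

step 1 [1y] bond c/1=23/400: DF=(4034151/4000000 − 23/400·(0))/(1+23/400) = 9537/10000 ≈ 0.953700
step 2 [2y] swap r/1=888/18649: DF=(1 − 888/18649·(0.953700))/(1+888/18649) = 1139/1250 ≈ 0.911200
step 3 [3y] zero: DF = P = 8973/10000 ≈ 0.897300
step 4 [4y] swap r/1=1231/36391: DF=(1 − 1231/36391·(0.953700+0.911200+0.897300))/(1+1231/36391) = 8769/10000 ≈ 0.876900
step 5 [5y] zero: DF = P = 1743/2000 ≈ 0.871500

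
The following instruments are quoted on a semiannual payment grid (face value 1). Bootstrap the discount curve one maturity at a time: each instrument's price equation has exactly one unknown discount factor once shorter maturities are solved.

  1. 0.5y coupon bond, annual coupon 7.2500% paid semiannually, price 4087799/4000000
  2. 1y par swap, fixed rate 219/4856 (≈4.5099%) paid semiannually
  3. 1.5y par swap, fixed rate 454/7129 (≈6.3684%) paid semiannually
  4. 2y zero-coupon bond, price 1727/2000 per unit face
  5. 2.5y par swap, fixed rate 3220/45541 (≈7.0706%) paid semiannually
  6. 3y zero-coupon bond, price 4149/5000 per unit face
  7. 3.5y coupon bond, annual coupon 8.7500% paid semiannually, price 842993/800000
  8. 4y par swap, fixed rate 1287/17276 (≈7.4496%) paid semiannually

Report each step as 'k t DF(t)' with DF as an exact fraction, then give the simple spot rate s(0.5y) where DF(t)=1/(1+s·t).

step 1 [0.5y] bond c/2=29/800: DF=(4087799/4000000 − 29/800·(0))/(1+29/800) = 4931/5000 ≈ 0.986200
step 2 [1y] swap r/2=219/9712: DF=(1 − 219/9712·(0.986200))/(1+219/9712) = 4781/5000 ≈ 0.956200
step 3 [1.5y] swap r/2=227/7129: DF=(1 − 227/7129·(0.986200+0.956200))/(1+227/7129) = 2273/2500 ≈ 0.909200
step 4 [2y] zero: DF = P = 1727/2000 ≈ 0.863500
step 5 [2.5y] swap r/2=1610/45541: DF=(1 − 1610/45541·(0.986200+0.956200+0.909200+0.863500))/(1+1610/45541) = 839/1000 ≈ 0.839000
step 6 [3y] zero: DF = P = 4149/5000 ≈ 0.829800
step 7 [3.5y] bond c/2=7/160: DF=(842993/800000 − 7/160·(0.986200+0.956200+0.909200+0.863500+0.839000+0.829800))/(1+7/160) = 7839/10000 ≈ 0.783900
step 8 [4y] swap r/2=1287/34552: DF=(1 − 1287/34552·(0.986200+0.956200+0.909200+0.863500+0.839000+0.829800+0.783900))/(1+1287/34552) = 3713/5000 ≈ 0.742600

1 1/2 4931/5000
2 1 4781/5000
3 3/2 2273/2500
4 2 1727/2000
5 5/2 839/1000
6 3 4149/5000
7 7/2 7839/10000
8 4 3713/5000
s(0.5y) = (1/(4931/5000) − 1)/(1/2) = 138/4931 ≈ 2.7986%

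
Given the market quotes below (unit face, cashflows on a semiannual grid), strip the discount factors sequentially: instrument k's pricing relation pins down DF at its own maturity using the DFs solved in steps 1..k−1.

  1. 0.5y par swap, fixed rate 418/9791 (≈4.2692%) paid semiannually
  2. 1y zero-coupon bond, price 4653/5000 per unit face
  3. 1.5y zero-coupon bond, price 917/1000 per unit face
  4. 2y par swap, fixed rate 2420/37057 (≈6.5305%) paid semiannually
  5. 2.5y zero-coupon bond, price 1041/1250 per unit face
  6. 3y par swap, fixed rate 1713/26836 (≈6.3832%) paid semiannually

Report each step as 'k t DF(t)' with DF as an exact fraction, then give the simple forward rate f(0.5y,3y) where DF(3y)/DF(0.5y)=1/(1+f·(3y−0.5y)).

1 1/2 9791/10000
2 1 4653/5000
3 3/2 917/1000
4 2 879/1000
5 5/2 1041/1250
6 3 8287/10000
f(0.5y,3y) = ((9791/10000)/(8287/10000) − 1)/(5/2) = 3008/41435 ≈ 7.2596%

step 1 [0.5y] swap r/2=209/9791: DF=(1 − 209/9791·(0))/(1+209/9791) = 9791/10000 ≈ 0.979100
step 2 [1y] zero: DF = P = 4653/5000 ≈ 0.930600
step 3 [1.5y] zero: DF = P = 917/1000 ≈ 0.917000
step 4 [2y] swap r/2=1210/37057: DF=(1 − 1210/37057·(0.979100+0.930600+0.917000))/(1+1210/37057) = 879/1000 ≈ 0.879000
step 5 [2.5y] zero: DF = P = 1041/1250 ≈ 0.832800
step 6 [3y] swap r/2=1713/53672: DF=(1 − 1713/53672·(0.979100+0.930600+0.917000+0.879000+0.832800))/(1+1713/53672) = 8287/10000 ≈ 0.828700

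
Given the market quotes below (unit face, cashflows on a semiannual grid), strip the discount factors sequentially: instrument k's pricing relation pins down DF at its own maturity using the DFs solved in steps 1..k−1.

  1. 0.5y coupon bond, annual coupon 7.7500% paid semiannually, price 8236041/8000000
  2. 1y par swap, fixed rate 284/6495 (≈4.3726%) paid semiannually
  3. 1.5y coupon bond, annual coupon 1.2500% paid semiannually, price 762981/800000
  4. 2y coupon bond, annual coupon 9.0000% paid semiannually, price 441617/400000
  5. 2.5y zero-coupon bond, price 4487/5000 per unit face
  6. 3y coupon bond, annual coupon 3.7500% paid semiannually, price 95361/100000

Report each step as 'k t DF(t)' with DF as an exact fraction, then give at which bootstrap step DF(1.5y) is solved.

1 1/2 9911/10000
2 1 4787/5000
3 3/2 9357/10000
4 2 9323/10000
5 5/2 4487/5000
6 3 8493/10000
DF(1.5y) is solved at step 3

step 1 [0.5y] bond c/2=31/800: DF=(8236041/8000000 − 31/800·(0))/(1+31/800) = 9911/10000 ≈ 0.991100
step 2 [1y] swap r/2=142/6495: DF=(1 − 142/6495·(0.991100))/(1+142/6495) = 4787/5000 ≈ 0.957400
step 3 [1.5y] bond c/2=1/160: DF=(762981/800000 − 1/160·(0.991100+0.957400))/(1+1/160) = 9357/10000 ≈ 0.935700
step 4 [2y] bond c/2=9/200: DF=(441617/400000 − 9/200·(0.991100+0.957400+0.935700))/(1+9/200) = 9323/10000 ≈ 0.932300
step 5 [2.5y] zero: DF = P = 4487/5000 ≈ 0.897400
step 6 [3y] bond c/2=3/160: DF=(95361/100000 − 3/160·(0.991100+0.957400+0.935700+0.932300+0.897400))/(1+3/160) = 8493/10000 ≈ 0.849300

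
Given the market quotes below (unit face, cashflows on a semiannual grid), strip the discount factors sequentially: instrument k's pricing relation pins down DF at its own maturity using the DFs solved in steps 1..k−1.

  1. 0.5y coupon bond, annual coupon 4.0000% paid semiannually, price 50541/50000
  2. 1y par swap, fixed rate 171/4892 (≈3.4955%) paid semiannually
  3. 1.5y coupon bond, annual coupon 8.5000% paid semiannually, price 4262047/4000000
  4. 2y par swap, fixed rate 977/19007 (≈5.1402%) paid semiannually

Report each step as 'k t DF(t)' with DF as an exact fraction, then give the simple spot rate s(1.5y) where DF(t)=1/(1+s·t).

step 1 [0.5y] bond c/2=1/50: DF=(50541/50000 − 1/50·(0))/(1+1/50) = 991/1000 ≈ 0.991000
step 2 [1y] swap r/2=171/9784: DF=(1 − 171/9784·(0.991000))/(1+171/9784) = 4829/5000 ≈ 0.965800
step 3 [1.5y] bond c/2=17/400: DF=(4262047/4000000 − 17/400·(0.991000+0.965800))/(1+17/400) = 9423/10000 ≈ 0.942300
step 4 [2y] swap r/2=977/38014: DF=(1 − 977/38014·(0.991000+0.965800+0.942300))/(1+977/38014) = 9023/10000 ≈ 0.902300

1 1/2 991/1000
2 1 4829/5000
3 3/2 9423/10000
4 2 9023/10000
s(1.5y) = (1/(9423/10000) − 1)/(3/2) = 1154/28269 ≈ 4.0822%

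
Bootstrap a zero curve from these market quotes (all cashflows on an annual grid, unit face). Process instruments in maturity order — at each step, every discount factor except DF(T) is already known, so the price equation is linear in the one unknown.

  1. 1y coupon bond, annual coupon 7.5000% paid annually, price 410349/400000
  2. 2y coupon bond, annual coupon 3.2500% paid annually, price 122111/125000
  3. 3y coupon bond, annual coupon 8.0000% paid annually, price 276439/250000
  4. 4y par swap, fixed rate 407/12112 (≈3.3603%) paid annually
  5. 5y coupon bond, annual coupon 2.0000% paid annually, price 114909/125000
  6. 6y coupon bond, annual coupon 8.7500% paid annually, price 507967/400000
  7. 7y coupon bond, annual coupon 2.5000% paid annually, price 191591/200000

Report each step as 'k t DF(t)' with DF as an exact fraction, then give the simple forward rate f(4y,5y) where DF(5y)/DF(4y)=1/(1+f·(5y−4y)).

1 1 9543/10000
2 2 9161/10000
3 3 8853/10000
4 4 8779/10000
5 5 83/100
6 6 4043/5000
7 7 403/500
f(4y,5y) = ((8779/10000)/(83/100) − 1)/(1) = 479/8300 ≈ 5.7711%

step 1 [1y] bond c/1=3/40: DF=(410349/400000 − 3/40·(0))/(1+3/40) = 9543/10000 ≈ 0.954300
step 2 [2y] bond c/1=13/400: DF=(122111/125000 − 13/400·(0.954300))/(1+13/400) = 9161/10000 ≈ 0.916100
step 3 [3y] bond c/1=2/25: DF=(276439/250000 − 2/25·(0.954300+0.916100))/(1+2/25) = 8853/10000 ≈ 0.885300
step 4 [4y] swap r/1=407/12112: DF=(1 − 407/12112·(0.954300+0.916100+0.885300))/(1+407/12112) = 8779/10000 ≈ 0.877900
step 5 [5y] bond c/1=1/50: DF=(114909/125000 − 1/50·(0.954300+0.916100+0.885300+0.877900))/(1+1/50) = 83/100 ≈ 0.830000
step 6 [6y] bond c/1=7/80: DF=(507967/400000 − 7/80·(0.954300+0.916100+0.885300+0.877900+0.830000))/(1+7/80) = 4043/5000 ≈ 0.808600
step 7 [7y] bond c/1=1/40: DF=(191591/200000 − 1/40·(0.954300+0.916100+0.885300+0.877900+0.830000+0.808600))/(1+1/40) = 403/500 ≈ 0.806000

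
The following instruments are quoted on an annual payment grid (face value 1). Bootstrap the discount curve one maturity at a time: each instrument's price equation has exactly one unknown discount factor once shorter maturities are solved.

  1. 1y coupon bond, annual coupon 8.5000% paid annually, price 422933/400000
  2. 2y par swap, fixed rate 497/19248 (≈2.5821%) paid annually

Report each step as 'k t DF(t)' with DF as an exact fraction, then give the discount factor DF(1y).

1 1 1949/2000
2 2 9503/10000
DF(1y) = 1949/2000 ≈ 0.974500

step 1 [1y] bond c/1=17/200: DF=(422933/400000 − 17/200·(0))/(1+17/200) = 1949/2000 ≈ 0.974500
step 2 [2y] swap r/1=497/19248: DF=(1 − 497/19248·(0.974500))/(1+497/19248) = 9503/10000 ≈ 0.950300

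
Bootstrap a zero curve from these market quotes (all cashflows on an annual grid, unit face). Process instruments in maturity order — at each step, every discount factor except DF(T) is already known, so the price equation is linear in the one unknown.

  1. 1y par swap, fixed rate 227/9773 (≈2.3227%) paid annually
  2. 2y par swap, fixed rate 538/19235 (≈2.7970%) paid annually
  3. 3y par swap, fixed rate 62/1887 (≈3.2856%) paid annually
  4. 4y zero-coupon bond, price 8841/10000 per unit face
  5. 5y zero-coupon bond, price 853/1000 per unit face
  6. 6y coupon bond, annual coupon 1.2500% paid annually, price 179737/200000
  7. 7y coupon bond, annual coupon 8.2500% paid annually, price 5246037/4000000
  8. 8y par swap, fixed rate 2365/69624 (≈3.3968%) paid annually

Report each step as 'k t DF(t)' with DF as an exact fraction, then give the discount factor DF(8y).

step 1 [1y] swap r/1=227/9773: DF=(1 − 227/9773·(0))/(1+227/9773) = 9773/10000 ≈ 0.977300
step 2 [2y] swap r/1=538/19235: DF=(1 − 538/19235·(0.977300))/(1+538/19235) = 4731/5000 ≈ 0.946200
step 3 [3y] swap r/1=62/1887: DF=(1 − 62/1887·(0.977300+0.946200))/(1+62/1887) = 907/1000 ≈ 0.907000
step 4 [4y] zero: DF = P = 8841/10000 ≈ 0.884100
step 5 [5y] zero: DF = P = 853/1000 ≈ 0.853000
step 6 [6y] bond c/1=1/80: DF=(179737/200000 − 1/80·(0.977300+0.946200+0.907000+0.884100+0.853000))/(1+1/80) = 1039/1250 ≈ 0.831200
step 7 [7y] bond c/1=33/400: DF=(5246037/4000000 − 33/400·(0.977300+0.946200+0.907000+0.884100+0.853000+0.831200))/(1+33/400) = 8001/10000 ≈ 0.800100
step 8 [8y] swap r/1=2365/69624: DF=(1 − 2365/69624·(0.977300+0.946200+0.907000+0.884100+0.853000+0.831200+0.800100))/(1+2365/69624) = 1527/2000 ≈ 0.763500

1 1 9773/10000
2 2 4731/5000
3 3 907/1000
4 4 8841/10000
5 5 853/1000
6 6 1039/1250
7 7 8001/10000
8 8 1527/2000
DF(8y) = 1527/2000 ≈ 0.763500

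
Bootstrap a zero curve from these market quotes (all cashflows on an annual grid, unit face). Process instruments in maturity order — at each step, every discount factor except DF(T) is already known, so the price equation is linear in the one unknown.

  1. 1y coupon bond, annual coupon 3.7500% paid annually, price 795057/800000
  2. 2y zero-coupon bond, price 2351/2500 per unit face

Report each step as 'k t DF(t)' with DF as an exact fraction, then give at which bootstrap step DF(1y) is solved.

step 1 [1y] bond c/1=3/80: DF=(795057/800000 − 3/80·(0))/(1+3/80) = 9579/10000 ≈ 0.957900
step 2 [2y] zero: DF = P = 2351/2500 ≈ 0.940400

1 1 9579/10000
2 2 2351/2500
DF(1y) is solved at step 1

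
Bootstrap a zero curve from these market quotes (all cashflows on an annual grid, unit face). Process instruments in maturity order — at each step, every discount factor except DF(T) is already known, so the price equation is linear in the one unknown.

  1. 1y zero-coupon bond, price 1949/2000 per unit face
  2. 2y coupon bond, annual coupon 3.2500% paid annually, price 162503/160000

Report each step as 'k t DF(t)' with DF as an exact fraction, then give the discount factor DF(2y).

1 1 1949/2000
2 2 953/1000
DF(2y) = 953/1000 ≈ 0.953000

step 1 [1y] zero: DF = P = 1949/2000 ≈ 0.974500
step 2 [2y] bond c/1=13/400: DF=(162503/160000 − 13/400·(0.974500))/(1+13/400) = 953/1000 ≈ 0.953000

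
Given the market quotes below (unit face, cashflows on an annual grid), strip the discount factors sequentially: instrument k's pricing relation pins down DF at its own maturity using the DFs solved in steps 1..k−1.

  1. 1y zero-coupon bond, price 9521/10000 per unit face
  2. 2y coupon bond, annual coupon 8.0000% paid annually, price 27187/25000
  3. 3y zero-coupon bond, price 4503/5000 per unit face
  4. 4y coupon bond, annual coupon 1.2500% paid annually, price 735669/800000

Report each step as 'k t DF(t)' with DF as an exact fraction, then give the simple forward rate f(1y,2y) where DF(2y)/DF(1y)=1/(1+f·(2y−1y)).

step 1 [1y] zero: DF = P = 9521/10000 ≈ 0.952100
step 2 [2y] bond c/1=2/25: DF=(27187/25000 − 2/25·(0.952100))/(1+2/25) = 2341/2500 ≈ 0.936400
step 3 [3y] zero: DF = P = 4503/5000 ≈ 0.900600
step 4 [4y] bond c/1=1/80: DF=(735669/800000 − 1/80·(0.952100+0.936400+0.900600))/(1+1/80) = 4369/5000 ≈ 0.873800

1 1 9521/10000
2 2 2341/2500
3 3 4503/5000
4 4 4369/5000
f(1y,2y) = ((9521/10000)/(2341/2500) − 1)/(1) = 157/9364 ≈ 1.6766%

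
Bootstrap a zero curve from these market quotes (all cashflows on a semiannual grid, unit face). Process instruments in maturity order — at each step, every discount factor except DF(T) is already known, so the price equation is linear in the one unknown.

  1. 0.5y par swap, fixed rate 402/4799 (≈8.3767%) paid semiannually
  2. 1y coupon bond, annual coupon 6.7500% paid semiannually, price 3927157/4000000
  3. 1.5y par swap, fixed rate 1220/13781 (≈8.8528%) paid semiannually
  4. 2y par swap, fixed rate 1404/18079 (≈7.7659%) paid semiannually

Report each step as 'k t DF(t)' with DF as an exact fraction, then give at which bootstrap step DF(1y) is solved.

1 1/2 4799/5000
2 1 574/625
3 3/2 439/500
4 2 2149/2500
DF(1y) is solved at step 2

step 1 [0.5y] swap r/2=201/4799: DF=(1 − 201/4799·(0))/(1+201/4799) = 4799/5000 ≈ 0.959800
step 2 [1y] bond c/2=27/800: DF=(3927157/4000000 − 27/800·(0.959800))/(1+27/800) = 574/625 ≈ 0.918400
step 3 [1.5y] swap r/2=610/13781: DF=(1 − 610/13781·(0.959800+0.918400))/(1+610/13781) = 439/500 ≈ 0.878000
step 4 [2y] swap r/2=702/18079: DF=(1 − 702/18079·(0.959800+0.918400+0.878000))/(1+702/18079) = 2149/2500 ≈ 0.859600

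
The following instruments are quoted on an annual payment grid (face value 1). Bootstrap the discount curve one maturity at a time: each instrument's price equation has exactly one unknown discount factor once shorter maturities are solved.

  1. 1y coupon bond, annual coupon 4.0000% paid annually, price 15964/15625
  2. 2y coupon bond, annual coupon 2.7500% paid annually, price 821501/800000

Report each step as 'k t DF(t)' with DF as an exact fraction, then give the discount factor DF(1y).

1 1 614/625
2 2 9731/10000
DF(1y) = 614/625 ≈ 0.982400

step 1 [1y] bond c/1=1/25: DF=(15964/15625 − 1/25·(0))/(1+1/25) = 614/625 ≈ 0.982400
step 2 [2y] bond c/1=11/400: DF=(821501/800000 − 11/400·(0.982400))/(1+11/400) = 9731/10000 ≈ 0.973100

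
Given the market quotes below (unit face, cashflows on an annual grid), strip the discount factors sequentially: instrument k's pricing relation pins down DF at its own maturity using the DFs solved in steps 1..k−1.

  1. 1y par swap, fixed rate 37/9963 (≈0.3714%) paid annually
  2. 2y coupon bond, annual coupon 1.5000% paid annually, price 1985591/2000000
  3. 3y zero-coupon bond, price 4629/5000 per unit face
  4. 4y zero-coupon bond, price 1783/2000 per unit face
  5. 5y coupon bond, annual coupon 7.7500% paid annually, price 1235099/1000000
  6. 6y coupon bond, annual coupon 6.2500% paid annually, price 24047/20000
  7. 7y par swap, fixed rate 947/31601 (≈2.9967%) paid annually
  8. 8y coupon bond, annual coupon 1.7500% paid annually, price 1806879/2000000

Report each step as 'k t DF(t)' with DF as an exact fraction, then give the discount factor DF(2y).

1 1 9963/10000
2 2 4817/5000
3 3 4629/5000
4 4 1783/2000
5 5 4373/5000
6 6 429/500
7 7 4053/5000
8 8 487/625
DF(2y) = 4817/5000 ≈ 0.963400

step 1 [1y] swap r/1=37/9963: DF=(1 − 37/9963·(0))/(1+37/9963) = 9963/10000 ≈ 0.996300
step 2 [2y] bond c/1=3/200: DF=(1985591/2000000 − 3/200·(0.996300))/(1+3/200) = 4817/5000 ≈ 0.963400
step 3 [3y] zero: DF = P = 4629/5000 ≈ 0.925800
step 4 [4y] zero: DF = P = 1783/2000 ≈ 0.891500
step 5 [5y] bond c/1=31/400: DF=(1235099/1000000 − 31/400·(0.996300+0.963400+0.925800+0.891500))/(1+31/400) = 4373/5000 ≈ 0.874600
step 6 [6y] bond c/1=1/16: DF=(24047/20000 − 1/16·(0.996300+0.963400+0.925800+0.891500+0.874600))/(1+1/16) = 429/500 ≈ 0.858000
step 7 [7y] swap r/1=947/31601: DF=(1 − 947/31601·(0.996300+0.963400+0.925800+0.891500+0.874600+0.858000))/(1+947/31601) = 4053/5000 ≈ 0.810600
step 8 [8y] bond c/1=7/400: DF=(1806879/2000000 − 7/400·(0.996300+0.963400+0.925800+0.891500+0.874600+0.858000+0.810600))/(1+7/400) = 487/625 ≈ 0.779200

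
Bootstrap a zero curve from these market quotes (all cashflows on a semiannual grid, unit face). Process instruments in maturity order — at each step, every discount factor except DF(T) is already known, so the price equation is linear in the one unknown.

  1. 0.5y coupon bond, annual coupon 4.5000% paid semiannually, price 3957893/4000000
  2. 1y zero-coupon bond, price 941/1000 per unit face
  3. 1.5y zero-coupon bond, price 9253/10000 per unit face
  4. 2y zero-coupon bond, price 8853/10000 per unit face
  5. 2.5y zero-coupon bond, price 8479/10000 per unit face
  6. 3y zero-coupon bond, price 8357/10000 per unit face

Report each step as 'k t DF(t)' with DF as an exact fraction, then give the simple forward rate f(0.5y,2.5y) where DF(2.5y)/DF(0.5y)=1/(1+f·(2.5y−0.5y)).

step 1 [0.5y] bond c/2=9/400: DF=(3957893/4000000 − 9/400·(0))/(1+9/400) = 9677/10000 ≈ 0.967700
step 2 [1y] zero: DF = P = 941/1000 ≈ 0.941000
step 3 [1.5y] zero: DF = P = 9253/10000 ≈ 0.925300
step 4 [2y] zero: DF = P = 8853/10000 ≈ 0.885300
step 5 [2.5y] zero: DF = P = 8479/10000 ≈ 0.847900
step 6 [3y] zero: DF = P = 8357/10000 ≈ 0.835700

1 1/2 9677/10000
2 1 941/1000
3 3/2 9253/10000
4 2 8853/10000
5 5/2 8479/10000
6 3 8357/10000
f(0.5y,2.5y) = ((9677/10000)/(8479/10000) − 1)/(2) = 599/8479 ≈ 7.0645%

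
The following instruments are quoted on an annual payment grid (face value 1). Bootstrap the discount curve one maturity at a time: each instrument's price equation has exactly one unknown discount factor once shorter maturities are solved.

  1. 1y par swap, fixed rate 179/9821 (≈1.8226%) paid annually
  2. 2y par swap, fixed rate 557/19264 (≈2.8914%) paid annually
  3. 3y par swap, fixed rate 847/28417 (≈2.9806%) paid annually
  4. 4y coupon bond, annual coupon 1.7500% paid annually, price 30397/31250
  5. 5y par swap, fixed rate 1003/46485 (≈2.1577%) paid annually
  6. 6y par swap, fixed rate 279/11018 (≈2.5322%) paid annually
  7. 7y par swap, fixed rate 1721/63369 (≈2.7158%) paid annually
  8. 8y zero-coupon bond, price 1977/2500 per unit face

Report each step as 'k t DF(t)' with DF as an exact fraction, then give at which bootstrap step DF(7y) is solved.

step 1 [1y] swap r/1=179/9821: DF=(1 − 179/9821·(0))/(1+179/9821) = 9821/10000 ≈ 0.982100
step 2 [2y] swap r/1=557/19264: DF=(1 − 557/19264·(0.982100))/(1+557/19264) = 9443/10000 ≈ 0.944300
step 3 [3y] swap r/1=847/28417: DF=(1 − 847/28417·(0.982100+0.944300))/(1+847/28417) = 9153/10000 ≈ 0.915300
step 4 [4y] bond c/1=7/400: DF=(30397/31250 − 7/400·(0.982100+0.944300+0.915300))/(1+7/400) = 9071/10000 ≈ 0.907100
step 5 [5y] swap r/1=1003/46485: DF=(1 − 1003/46485·(0.982100+0.944300+0.915300+0.907100))/(1+1003/46485) = 8997/10000 ≈ 0.899700
step 6 [6y] swap r/1=279/11018: DF=(1 − 279/11018·(0.982100+0.944300+0.915300+0.907100+0.899700))/(1+279/11018) = 1721/2000 ≈ 0.860500
step 7 [7y] swap r/1=1721/63369: DF=(1 − 1721/63369·(0.982100+0.944300+0.915300+0.907100+0.899700+0.860500))/(1+1721/63369) = 8279/10000 ≈ 0.827900
step 8 [8y] zero: DF = P = 1977/2500 ≈ 0.790800

1 1 9821/10000
2 2 9443/10000
3 3 9153/10000
4 4 9071/10000
5 5 8997/10000
6 6 1721/2000
7 7 8279/10000
8 8 1977/2500
DF(7y) is solved at step 7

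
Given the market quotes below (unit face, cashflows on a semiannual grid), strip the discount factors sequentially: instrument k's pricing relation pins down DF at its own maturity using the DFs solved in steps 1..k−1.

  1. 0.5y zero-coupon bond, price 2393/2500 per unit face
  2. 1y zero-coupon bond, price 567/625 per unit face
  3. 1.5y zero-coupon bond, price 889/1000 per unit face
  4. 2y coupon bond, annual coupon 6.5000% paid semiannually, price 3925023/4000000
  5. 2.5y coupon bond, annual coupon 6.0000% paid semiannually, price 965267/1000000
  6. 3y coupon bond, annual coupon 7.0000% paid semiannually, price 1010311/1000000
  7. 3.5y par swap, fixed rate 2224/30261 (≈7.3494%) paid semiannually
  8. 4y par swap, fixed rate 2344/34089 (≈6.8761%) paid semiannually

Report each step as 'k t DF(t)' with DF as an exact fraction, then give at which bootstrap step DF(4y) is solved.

step 1 [0.5y] zero: DF = P = 2393/2500 ≈ 0.957200
step 2 [1y] zero: DF = P = 567/625 ≈ 0.907200
step 3 [1.5y] zero: DF = P = 889/1000 ≈ 0.889000
step 4 [2y] bond c/2=13/400: DF=(3925023/4000000 − 13/400·(0.957200+0.907200+0.889000))/(1+13/400) = 8637/10000 ≈ 0.863700
step 5 [2.5y] bond c/2=3/100: DF=(965267/1000000 − 3/100·(0.957200+0.907200+0.889000+0.863700))/(1+3/100) = 4159/5000 ≈ 0.831800
step 6 [3y] bond c/2=7/200: DF=(1010311/1000000 − 7/200·(0.957200+0.907200+0.889000+0.863700+0.831800))/(1+7/200) = 8257/10000 ≈ 0.825700
step 7 [3.5y] swap r/2=1112/30261: DF=(1 − 1112/30261·(0.957200+0.907200+0.889000+0.863700+0.831800+0.825700))/(1+1112/30261) = 486/625 ≈ 0.777600
step 8 [4y] swap r/2=1172/34089: DF=(1 − 1172/34089·(0.957200+0.907200+0.889000+0.863700+0.831800+0.825700+0.777600))/(1+1172/34089) = 957/1250 ≈ 0.765600

1 1/2 2393/2500
2 1 567/625
3 3/2 889/1000
4 2 8637/10000
5 5/2 4159/5000
6 3 8257/10000
7 7/2 486/625
8 4 957/1250
DF(4y) is solved at step 8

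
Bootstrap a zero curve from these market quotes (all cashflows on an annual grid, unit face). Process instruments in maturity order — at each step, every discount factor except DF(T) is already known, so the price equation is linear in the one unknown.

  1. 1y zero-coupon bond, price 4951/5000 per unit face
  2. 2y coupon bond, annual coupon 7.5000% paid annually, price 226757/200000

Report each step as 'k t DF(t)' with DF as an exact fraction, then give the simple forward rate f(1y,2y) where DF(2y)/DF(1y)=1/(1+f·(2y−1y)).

1 1 4951/5000
2 2 616/625
f(1y,2y) = ((4951/5000)/(616/625) − 1)/(1) = 23/4928 ≈ 0.4667%

step 1 [1y] zero: DF = P = 4951/5000 ≈ 0.990200
step 2 [2y] bond c/1=3/40: DF=(226757/200000 − 3/40·(0.990200))/(1+3/40) = 616/625 ≈ 0.985600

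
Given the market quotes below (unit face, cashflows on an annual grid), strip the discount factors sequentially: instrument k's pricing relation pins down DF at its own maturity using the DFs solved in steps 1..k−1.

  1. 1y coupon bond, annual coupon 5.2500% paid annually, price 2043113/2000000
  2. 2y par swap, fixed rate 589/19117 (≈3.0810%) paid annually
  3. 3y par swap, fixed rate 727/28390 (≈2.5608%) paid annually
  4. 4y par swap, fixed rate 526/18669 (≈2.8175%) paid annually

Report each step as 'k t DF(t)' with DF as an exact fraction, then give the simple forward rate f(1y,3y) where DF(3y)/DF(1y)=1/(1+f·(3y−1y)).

1 1 4853/5000
2 2 9411/10000
3 3 9273/10000
4 4 2237/2500
f(1y,3y) = ((4853/5000)/(9273/10000) − 1)/(2) = 433/18546 ≈ 2.3347%

step 1 [1y] bond c/1=21/400: DF=(2043113/2000000 − 21/400·(0))/(1+21/400) = 4853/5000 ≈ 0.970600
step 2 [2y] swap r/1=589/19117: DF=(1 − 589/19117·(0.970600))/(1+589/19117) = 9411/10000 ≈ 0.941100
step 3 [3y] swap r/1=727/28390: DF=(1 − 727/28390·(0.970600+0.941100))/(1+727/28390) = 9273/10000 ≈ 0.927300
step 4 [4y] swap r/1=526/18669: DF=(1 − 526/18669·(0.970600+0.941100+0.927300))/(1+526/18669) = 2237/2500 ≈ 0.894800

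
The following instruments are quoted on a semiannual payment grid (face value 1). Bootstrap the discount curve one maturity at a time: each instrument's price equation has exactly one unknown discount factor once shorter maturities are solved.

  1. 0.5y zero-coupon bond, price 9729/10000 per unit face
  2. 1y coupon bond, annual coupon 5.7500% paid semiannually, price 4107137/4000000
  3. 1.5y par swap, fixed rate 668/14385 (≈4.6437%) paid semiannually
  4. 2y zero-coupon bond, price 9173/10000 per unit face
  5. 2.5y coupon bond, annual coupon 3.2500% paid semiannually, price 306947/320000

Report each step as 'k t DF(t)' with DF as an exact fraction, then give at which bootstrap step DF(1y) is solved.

step 1 [0.5y] zero: DF = P = 9729/10000 ≈ 0.972900
step 2 [1y] bond c/2=23/800: DF=(4107137/4000000 − 23/800·(0.972900))/(1+23/800) = 9709/10000 ≈ 0.970900
step 3 [1.5y] swap r/2=334/14385: DF=(1 − 334/14385·(0.972900+0.970900))/(1+334/14385) = 2333/2500 ≈ 0.933200
step 4 [2y] zero: DF = P = 9173/10000 ≈ 0.917300
step 5 [2.5y] bond c/2=13/800: DF=(306947/320000 − 13/800·(0.972900+0.970900+0.933200+0.917300))/(1+13/800) = 552/625 ≈ 0.883200

1 1/2 9729/10000
2 1 9709/10000
3 3/2 2333/2500
4 2 9173/10000
5 5/2 552/625
DF(1y) is solved at step 2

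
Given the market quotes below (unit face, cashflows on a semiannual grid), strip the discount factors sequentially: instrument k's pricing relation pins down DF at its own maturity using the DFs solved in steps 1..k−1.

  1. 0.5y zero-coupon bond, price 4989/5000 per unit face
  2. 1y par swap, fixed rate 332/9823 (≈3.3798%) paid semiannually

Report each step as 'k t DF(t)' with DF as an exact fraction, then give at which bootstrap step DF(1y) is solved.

step 1 [0.5y] zero: DF = P = 4989/5000 ≈ 0.997800
step 2 [1y] swap r/2=166/9823: DF=(1 − 166/9823·(0.997800))/(1+166/9823) = 2417/2500 ≈ 0.966800

1 1/2 4989/5000
2 1 2417/2500
DF(1y) is solved at step 2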